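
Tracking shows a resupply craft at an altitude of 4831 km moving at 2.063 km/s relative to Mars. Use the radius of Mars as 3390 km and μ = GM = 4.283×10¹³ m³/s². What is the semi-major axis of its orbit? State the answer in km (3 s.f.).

a ≈ 6950 km

r = 3390 + 4831 = 8221.0 km = 8.221×10⁶ m.
Specific orbital energy ε = v²/2 − μ/r = (2063)²/2 − 4.283×10¹³/8.221×10⁶ = -3.082×10⁶ J/kg.
Since ε = −μ/(2a), a = −μ/(2ε) = 6.949×10⁶ m = 6948.8 km.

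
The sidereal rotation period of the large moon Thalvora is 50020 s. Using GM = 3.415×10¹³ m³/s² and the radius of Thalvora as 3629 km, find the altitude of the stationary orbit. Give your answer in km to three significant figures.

h_sync ≈ 9310 km

A synchronous orbit has period T, so by Kepler's third law a = (μT²/4π²)^(1/3).
μT²/4π² = 3.415×10¹³ × (5.002×10⁴)² / 39.48 = 2.164×10²¹ m³.
a = 1.294×10⁷ m = 12935 km.
Altitude h = a − R = 12935 − 3629 = 9306.2 km.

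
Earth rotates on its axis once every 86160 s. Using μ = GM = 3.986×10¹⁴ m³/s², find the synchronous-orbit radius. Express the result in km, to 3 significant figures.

r_sync ≈ 42200 km

A synchronous orbit has period T, so by Kepler's third law a = (μT²/4π²)^(1/3).
μT²/4π² = 3.986×10¹⁴ × (8.616×10⁴)² / 39.48 = 7.495×10²² m³.
a = 4.216×10⁷ m = 42163 km.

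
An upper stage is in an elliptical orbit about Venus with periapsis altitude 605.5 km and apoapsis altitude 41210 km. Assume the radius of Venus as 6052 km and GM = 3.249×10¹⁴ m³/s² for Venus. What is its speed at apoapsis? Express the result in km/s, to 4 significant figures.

r_p = 6052 + 605.5 = 6657.5 km = 6.6575×10⁶ m.
r_a = 6052 + 41210 = 47262 km = 4.7262×10⁷ m.
Semi-major axis a = (r_p + r_a)/2 = 26960 km = 2.696×10⁷ m.
Vis-viva: v² = μ(2/r − 1/a) = 3.249×10¹⁴ × (4.232×10⁻⁸ − 3.709×10⁻⁸) = 1.698×10⁶ m²/s².
v = 1303 m/s = 1.303 km/s.

v ≈ 1.303 km/s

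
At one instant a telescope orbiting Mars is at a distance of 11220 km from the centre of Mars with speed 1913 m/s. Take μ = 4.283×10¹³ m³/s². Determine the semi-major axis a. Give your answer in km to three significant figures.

a ≈ 10800 km

r = 1.122×10⁷ m.
Specific orbital energy ε = v²/2 − μ/r = (1913)²/2 − 4.283×10¹³/1.122×10⁷ = -1.988×10⁶ J/kg.
Since ε = −μ/(2a), a = −μ/(2ε) = 1.077×10⁷ m = 10775 km.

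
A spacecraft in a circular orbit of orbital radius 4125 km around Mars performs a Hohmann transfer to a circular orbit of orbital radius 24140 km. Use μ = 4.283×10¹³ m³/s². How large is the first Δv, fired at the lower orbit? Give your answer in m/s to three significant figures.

r₁ = 4125 km = 4.125×10⁶ m.
r₂ = 24140 km = 2.414×10⁷ m.
Transfer ellipse a_t = (r₁ + r₂)/2 = 1.413×10⁷ m.
At r₁: circular v_c1 = √(μ/r₁) = 3222 m/s; transfer-periapsis v_p = √[μ(2/r₁ − 1/a_t)] = 4211 m/s.
Δv₁ = v_p − v_c1 = 989.1 m/s.

Δv ≈ 989 m/s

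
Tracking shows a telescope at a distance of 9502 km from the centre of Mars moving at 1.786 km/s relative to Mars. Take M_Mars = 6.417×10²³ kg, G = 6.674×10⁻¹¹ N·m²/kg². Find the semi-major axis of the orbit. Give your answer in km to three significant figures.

a ≈ 7350 km

μ = GM = 6.674×10⁻¹¹ × 6.417×10²³ = 4.283×10¹³ m³/s².
r = 9.502×10⁶ m.
Specific orbital energy ε = v²/2 − μ/r = (1786)²/2 − 4.283×10¹³/9.502×10⁶ = -2.912×10⁶ J/kg.
Since ε = −μ/(2a), a = −μ/(2ε) = 7.353×10⁶ m = 7352.9 km.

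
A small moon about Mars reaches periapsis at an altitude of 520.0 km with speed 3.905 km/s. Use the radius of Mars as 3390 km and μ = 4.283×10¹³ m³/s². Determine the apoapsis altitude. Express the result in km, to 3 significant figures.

r_p = 3390 + 520.0 = 3910.0 km = 3.910×10⁶ m.
Specific energy ε = v²/2 − μ/r = -3.329×10⁶ J/kg, so a = −μ/(2ε) = 6.432×10⁶ m.
The apsides satisfy r_p + r_a = 2a, so the apoapsis radius is 2a − r_p = 8.954×10⁶ m = 8954.0 km.
Apoapsis altitude = 8954.0 − 3390 = 5564.0 km.

apoapsis altitude ≈ 5560 km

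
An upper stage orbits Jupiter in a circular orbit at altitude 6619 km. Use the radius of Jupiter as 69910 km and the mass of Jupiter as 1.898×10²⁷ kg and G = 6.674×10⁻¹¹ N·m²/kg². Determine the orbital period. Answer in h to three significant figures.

μ = GM = 6.674×10⁻¹¹ × 1.898×10²⁷ = 1.267×10¹⁷ m³/s².
r = 69910 + 6619 = 76529 km = 7.6529×10⁷ m.
Kepler's third law: T = 2π√(r³/μ) = 2π√((7.653×10⁷)³ / 1.267×10¹⁷).
r³/μ = 3.538×10⁶ s², so T = 2π × 1.881×10³ = 1.182×10⁴ s.
Converting: 1.182×10⁴ s ÷ 3600 = 3.283 h.

T ≈ 3.28 h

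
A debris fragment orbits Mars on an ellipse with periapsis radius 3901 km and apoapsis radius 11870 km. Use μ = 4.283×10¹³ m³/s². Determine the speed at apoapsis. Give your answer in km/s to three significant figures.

Semi-major axis a = (r_p + r_a)/2 = 7885.5 km = 7.886×10⁶ m.
Vis-viva: v² = μ(2/r − 1/a) = 4.283×10¹³ × (1.685×10⁻⁷ − 1.268×10⁻⁷) = 1.785×10⁶ m²/s².
v = 1336 m/s = 1.336 km/s.

v ≈ 1.34 km/s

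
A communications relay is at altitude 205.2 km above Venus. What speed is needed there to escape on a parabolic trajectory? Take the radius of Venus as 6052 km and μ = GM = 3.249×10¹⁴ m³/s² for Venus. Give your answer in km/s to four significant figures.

v_esc ≈ 10.19 km/s

r = 6052 + 205.2 = 6257.2 km = 6.2572×10⁶ m.
Escape speed v_esc = √(2μ/r) = √(2 × 3.249×10¹⁴ / 6.257×10⁶) = √(1.038×10⁸) = 10190 m/s.
= 10.19 km/s.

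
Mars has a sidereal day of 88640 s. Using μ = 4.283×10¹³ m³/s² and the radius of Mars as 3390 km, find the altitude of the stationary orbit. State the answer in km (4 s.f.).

A synchronous orbit has period T, so by Kepler's third law a = (μT²/4π²)^(1/3).
μT²/4π² = 4.283×10¹³ × (8.864×10⁴)² / 39.48 = 8.524×10²¹ m³.
a = 2.043×10⁷ m = 20428 km.
Altitude h = a − R = 20428 − 3390 = 17038 km.

h_sync ≈ 17040 km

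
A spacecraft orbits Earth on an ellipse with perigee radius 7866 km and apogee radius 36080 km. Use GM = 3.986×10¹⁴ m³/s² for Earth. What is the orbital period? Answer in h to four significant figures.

Semi-major axis a = (r_p + r_a)/2 = (7866.0 + 36080)/2 = 21973 km = 2.197×10⁷ m.
By Kepler's third law T = 2π√(a³/μ) = 2π × 5.159×10³ = 3.241×10⁴ s.
= 9.004 h.

T ≈ 9.004 h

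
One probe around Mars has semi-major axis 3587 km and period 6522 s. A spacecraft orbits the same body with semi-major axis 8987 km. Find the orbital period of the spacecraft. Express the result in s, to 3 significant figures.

Kepler's third law: T² ∝ a³, so T₂ = T₁ (a₂/a₁)^(3/2).
a₂/a₁ = 2.505, (a₂/a₁)^(3/2) = 3.966.
T₂ = 6522 × 3.966 = 25860 s.

T₂ ≈ 25900 s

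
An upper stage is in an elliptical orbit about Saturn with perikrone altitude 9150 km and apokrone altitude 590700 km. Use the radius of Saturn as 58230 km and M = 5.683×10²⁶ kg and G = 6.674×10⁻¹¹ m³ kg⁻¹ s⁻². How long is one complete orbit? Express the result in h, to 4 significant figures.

T ≈ 60.74 h

μ = GM = 6.674×10⁻¹¹ × 5.683×10²⁶ = 3.793×10¹⁶ m³/s².
r_p = 58230 + 9150 = 67380 km = 6.7380×10⁷ m.
r_a = 58230 + 590700 = 648930 km = 6.4893×10⁸ m.
Semi-major axis a = (r_p + r_a)/2 = (67380 + 6.4893×10⁵)/2 = 3.5816×10⁵ km = 3.582×10⁸ m.
By Kepler's third law T = 2π√(a³/μ) = 2π × 3.480×10⁴ = 2.187×10⁵ s.
= 60.74 h.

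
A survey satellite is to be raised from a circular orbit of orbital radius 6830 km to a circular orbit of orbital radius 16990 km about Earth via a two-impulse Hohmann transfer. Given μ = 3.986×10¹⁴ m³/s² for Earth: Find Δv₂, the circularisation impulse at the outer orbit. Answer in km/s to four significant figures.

r₁ = 6830 km = 6.830×10⁶ m.
r₂ = 16990 km = 1.699×10⁷ m.
Transfer ellipse a_t = (r₁ + r₂)/2 = 1.191×10⁷ m.
At r₁: circular v_c1 = √(μ/r₁) = 7639 m/s; transfer-perigee v_p = √[μ(2/r₁ − 1/a_t)] = 9124 m/s.
At r₂: circular v_c2 = √(μ/r₂) = 4844 m/s; transfer-apogee v_a = √[μ(2/r₂ − 1/a_t)] = 3668 m/s.
Δv₂ = v_c2 − v_a = 1176 m/s.
= 1.176 km/s.

Δv ≈ 1.176 km/s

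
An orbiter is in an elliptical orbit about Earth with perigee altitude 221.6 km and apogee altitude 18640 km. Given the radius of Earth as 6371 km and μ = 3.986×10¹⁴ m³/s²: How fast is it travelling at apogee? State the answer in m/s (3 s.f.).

v ≈ 2580 m/s

r_p = 6371 + 221.6 = 6592.6 km = 6.5926×10⁶ m.
r_a = 6371 + 18640 = 25011 km = 2.5011×10⁷ m.
Semi-major axis a = (r_p + r_a)/2 = 15802 km = 1.580×10⁷ m.
Vis-viva: v² = μ(2/r − 1/a) = 3.986×10¹⁴ × (7.996×10⁻⁸ − 6.328×10⁻⁸) = 6.649×10⁶ m²/s².
v = 2579 m/s.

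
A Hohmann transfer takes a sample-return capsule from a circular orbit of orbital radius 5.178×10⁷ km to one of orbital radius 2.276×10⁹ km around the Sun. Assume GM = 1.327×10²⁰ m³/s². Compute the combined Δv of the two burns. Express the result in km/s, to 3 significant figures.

r₁ = 5.178×10⁷ km = 5.178×10¹⁰ m.
r₂ = 2.276×10⁹ km = 2.276×10¹² m.
Transfer ellipse a_t = (r₁ + r₂)/2 = 1.164×10¹² m.
At r₁: circular v_c1 = √(μ/r₁) = 50620 m/s; transfer-perihelion v_p = √[μ(2/r₁ − 1/a_t)] = 70790 m/s.
Δv₁ = v_p − v_c1 = 20170 m/s.
At r₂: circular v_c2 = √(μ/r₂) = 7636 m/s; transfer-aphelion v_a = √[μ(2/r₂ − 1/a_t)] = 1611 m/s.
Δv₂ = v_c2 − v_a = 6025 m/s.
Total Δv = Δv₁ + Δv₂ = 26190 m/s = 26.19 km/s.

Δv_total ≈ 26.2 km/s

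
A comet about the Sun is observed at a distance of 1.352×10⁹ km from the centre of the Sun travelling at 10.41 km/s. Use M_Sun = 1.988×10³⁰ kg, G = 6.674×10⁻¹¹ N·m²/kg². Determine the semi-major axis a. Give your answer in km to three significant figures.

μ = GM = 6.674×10⁻¹¹ × 1.988×10³⁰ = 1.327×10²⁰ m³/s².
r = 1.352×10¹² m.
Vis-viva rearranged: 1/a = 2/r − v²/μ = 1.479×10⁻¹² − 8.168×10⁻¹³ = 6.625×10⁻¹³ m⁻¹.
a = 1.509×10¹² m = 1.5094×10⁹ km.

a ≈ 1.51×10⁹ km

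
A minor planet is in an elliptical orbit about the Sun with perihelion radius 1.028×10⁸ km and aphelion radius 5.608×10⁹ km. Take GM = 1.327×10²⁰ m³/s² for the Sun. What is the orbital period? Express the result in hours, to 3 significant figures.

Semi-major axis a = (r_p + r_a)/2 = (1.0280×10⁸ + 5.6080×10⁹)/2 = 2.8554×10⁹ km = 2.855×10¹² m.
By Kepler's third law T = 2π√(a³/μ) = 2π × 4.189×10⁸ = 2.632×10⁹ s.
= 7.310×10⁵ hours.

T ≈ 731000 hours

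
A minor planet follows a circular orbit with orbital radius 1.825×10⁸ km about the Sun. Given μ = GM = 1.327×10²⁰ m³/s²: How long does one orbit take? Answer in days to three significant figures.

r = 1.825×10⁸ km = 1.825×10¹¹ m.
Kepler's third law: T = 2π√(r³/μ) = 2π√((1.825×10¹¹)³ / 1.327×10²⁰).
r³/μ = 4.581×10¹³ s², so T = 2π × 6.768×10⁶ = 4.252×10⁷ s.
Converting: 4.252×10⁷ s ÷ 86400 = 492.2 days.

T ≈ 492 days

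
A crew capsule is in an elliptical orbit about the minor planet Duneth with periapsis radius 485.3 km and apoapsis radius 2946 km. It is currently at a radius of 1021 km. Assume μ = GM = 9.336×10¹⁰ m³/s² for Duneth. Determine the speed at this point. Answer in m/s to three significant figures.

Semi-major axis a = (r_p + r_a)/2 = 1715.7 km = 1.716×10⁶ m.
Vis-viva: v² = μ(2/r − 1/a) = 9.336×10¹⁰ × (1.959×10⁻⁶ − 5.829×10⁻⁷) = 1.285×10⁵ m²/s².
v = 358.4 m/s.

v ≈ 358 m/s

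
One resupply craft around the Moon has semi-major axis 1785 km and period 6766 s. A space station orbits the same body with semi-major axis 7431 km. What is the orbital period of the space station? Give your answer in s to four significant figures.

T₂ ≈ 57470 s

Kepler's third law: T² ∝ a³, so T₂ = T₁ (a₂/a₁)^(3/2).
a₂/a₁ = 4.163, (a₂/a₁)^(3/2) = 8.494.
T₂ = 6766 × 8.494 = 57470 s.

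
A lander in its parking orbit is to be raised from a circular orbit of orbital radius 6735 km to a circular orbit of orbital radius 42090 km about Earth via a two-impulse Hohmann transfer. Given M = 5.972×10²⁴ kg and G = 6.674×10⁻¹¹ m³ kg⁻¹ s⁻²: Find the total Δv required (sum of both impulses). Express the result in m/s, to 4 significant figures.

Δv_total ≈ 3869 m/s

μ = GM = 6.674×10⁻¹¹ × 5.972×10²⁴ = 3.986×10¹⁴ m³/s².
r₁ = 6735 km = 6.735×10⁶ m.
r₂ = 42090 km = 4.209×10⁷ m.
Transfer ellipse a_t = (r₁ + r₂)/2 = 2.441×10⁷ m.
At r₁: circular v_c1 = √(μ/r₁) = 7693 m/s; transfer-perigee v_p = √[μ(2/r₁ − 1/a_t)] = 10100 m/s.
Δv₁ = v_p − v_c1 = 2408 m/s.
At r₂: circular v_c2 = √(μ/r₂) = 3077 m/s; transfer-apogee v_a = √[μ(2/r₂ − 1/a_t)] = 1616 m/s.
Δv₂ = v_c2 − v_a = 1461 m/s.
Total Δv = Δv₁ + Δv₂ = 3869 m/s.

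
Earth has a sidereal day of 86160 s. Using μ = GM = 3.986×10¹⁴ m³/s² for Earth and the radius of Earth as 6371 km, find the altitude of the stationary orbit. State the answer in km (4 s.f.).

h_sync ≈ 35790 km

A synchronous orbit has period T, so by Kepler's third law a = (μT²/4π²)^(1/3).
μT²/4π² = 3.986×10¹⁴ × (8.616×10⁴)² / 39.48 = 7.495×10²² m³.
a = 4.216×10⁷ m = 42163 km.
Altitude h = a − R = 42163 − 6371 = 35792 km.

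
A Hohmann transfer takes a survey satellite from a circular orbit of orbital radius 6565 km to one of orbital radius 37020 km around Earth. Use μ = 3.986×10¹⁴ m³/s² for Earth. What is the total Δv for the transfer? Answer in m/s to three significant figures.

Δv_total ≈ 3840 m/s

r₁ = 6565 km = 6.565×10⁶ m.
r₂ = 37020 km = 3.702×10⁷ m.
Transfer ellipse a_t = (r₁ + r₂)/2 = 2.179×10⁷ m.
At r₁: circular v_c1 = √(μ/r₁) = 7792 m/s; transfer-perigee v_p = √[μ(2/r₁ − 1/a_t)] = 10160 m/s.
Δv₁ = v_p − v_c1 = 2364 m/s.
At r₂: circular v_c2 = √(μ/r₂) = 3281 m/s; transfer-apogee v_a = √[μ(2/r₂ − 1/a_t)] = 1801 m/s.
Δv₂ = v_c2 − v_a = 1480 m/s.
Total Δv = Δv₁ + Δv₂ = 3844 m/s.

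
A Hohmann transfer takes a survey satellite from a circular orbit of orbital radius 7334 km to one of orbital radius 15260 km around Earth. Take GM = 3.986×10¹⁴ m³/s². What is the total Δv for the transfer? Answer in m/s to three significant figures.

r₁ = 7334 km = 7.334×10⁶ m.
r₂ = 15260 km = 1.526×10⁷ m.
Transfer ellipse a_t = (r₁ + r₂)/2 = 1.130×10⁷ m.
At r₁: circular v_c1 = √(μ/r₁) = 7372 m/s; transfer-perigee v_p = √[μ(2/r₁ − 1/a_t)] = 8568 m/s.
Δv₁ = v_p − v_c1 = 1196 m/s.
At r₂: circular v_c2 = √(μ/r₂) = 5111 m/s; transfer-apogee v_a = √[μ(2/r₂ − 1/a_t)] = 4118 m/s.
Δv₂ = v_c2 − v_a = 992.9 m/s.
Total Δv = Δv₁ + Δv₂ = 2189 m/s.

Δv_total ≈ 2190 m/s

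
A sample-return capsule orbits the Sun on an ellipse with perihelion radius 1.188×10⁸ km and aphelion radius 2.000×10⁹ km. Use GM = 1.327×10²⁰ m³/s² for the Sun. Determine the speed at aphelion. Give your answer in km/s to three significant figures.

v ≈ 2.73 km/s

Semi-major axis a = (r_p + r_a)/2 = 1.0594×10⁹ km = 1.059×10¹² m.
Vis-viva: v² = μ(2/r − 1/a) = 1.327×10²⁰ × (1.000×10⁻¹² − 9.439×10⁻¹³) = 7.440×10⁶ m²/s².
v = 2728 m/s = 2.728 km/s.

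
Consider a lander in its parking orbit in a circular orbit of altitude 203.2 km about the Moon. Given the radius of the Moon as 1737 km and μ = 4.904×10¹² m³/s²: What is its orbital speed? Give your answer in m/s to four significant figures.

v ≈ 1590 m/s

r = 1737 + 203.2 = 1940.2 km = 1.9402×10⁶ m.
For a circular orbit v = √(μ/r) = √(4.904×10¹² / 1.940×10⁶) = √(2.528×10⁶) = 1590 m/s.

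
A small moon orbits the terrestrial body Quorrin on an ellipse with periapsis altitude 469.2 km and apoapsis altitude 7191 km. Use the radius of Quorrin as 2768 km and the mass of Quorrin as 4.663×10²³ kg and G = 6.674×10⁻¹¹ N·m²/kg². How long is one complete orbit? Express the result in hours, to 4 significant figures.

T ≈ 5.302 hours

μ = GM = 6.674×10⁻¹¹ × 4.663×10²³ = 3.112×10¹³ m³/s².
r_p = 2768 + 469.2 = 3237.2 km = 3.2372×10⁶ m.
r_a = 2768 + 7191 = 9959.0 km = 9.9590×10⁶ m.
Semi-major axis a = (r_p + r_a)/2 = (3237.2 + 9959.0)/2 = 6598.1 km = 6.598×10⁶ m.
By Kepler's third law T = 2π√(a³/μ) = 2π × 3.038×10³ = 1.909×10⁴ s.
= 5.302 hours.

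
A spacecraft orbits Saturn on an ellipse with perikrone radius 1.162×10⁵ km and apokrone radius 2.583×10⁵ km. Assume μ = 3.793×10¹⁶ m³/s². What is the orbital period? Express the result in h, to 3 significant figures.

T ≈ 23.0 h

Semi-major axis a = (r_p + r_a)/2 = (1.1620×10⁵ + 2.5830×10⁵)/2 = 1.8725×10⁵ km = 1.872×10⁸ m.
By Kepler's third law T = 2π√(a³/μ) = 2π × 1.316×10⁴ = 8.266×10⁴ s.
= 22.96 h.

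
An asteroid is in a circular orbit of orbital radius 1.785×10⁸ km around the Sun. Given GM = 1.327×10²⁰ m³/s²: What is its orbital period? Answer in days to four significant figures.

r = 1.785×10⁸ km = 1.785×10¹¹ m.
Kepler's third law: T = 2π√(r³/μ) = 2π√((1.785×10¹¹)³ / 1.327×10²⁰).
r³/μ = 4.286×10¹³ s², so T = 2π × 6.547×10⁶ = 4.113×10⁷ s.
Converting: 4.113×10⁷ s ÷ 86400 = 476.1 days.

T ≈ 476.1 days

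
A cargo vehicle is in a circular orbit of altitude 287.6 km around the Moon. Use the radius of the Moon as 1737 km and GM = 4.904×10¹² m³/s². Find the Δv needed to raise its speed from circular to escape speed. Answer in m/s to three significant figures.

r = 1737 + 287.6 = 2024.6 km = 2.0246×10⁶ m.
Circular speed v_c = √(μ/r) = 1556 m/s.
Escape speed v_esc = √(2μ/r) = √2 × v_c = 2201 m/s.
Δv = v_esc − v_c = 644.7 m/s.

Δv ≈ 645 m/s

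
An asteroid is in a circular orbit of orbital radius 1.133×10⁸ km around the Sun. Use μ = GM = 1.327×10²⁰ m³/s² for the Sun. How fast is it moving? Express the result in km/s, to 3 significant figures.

r = 1.133×10⁸ km = 1.133×10¹¹ m.
For a circular orbit v = √(μ/r) = √(1.327×10²⁰ / 1.133×10¹¹) = √(1.171×10⁹) = 34220 m/s.
That is 34.22 km/s.

v ≈ 34.2 km/s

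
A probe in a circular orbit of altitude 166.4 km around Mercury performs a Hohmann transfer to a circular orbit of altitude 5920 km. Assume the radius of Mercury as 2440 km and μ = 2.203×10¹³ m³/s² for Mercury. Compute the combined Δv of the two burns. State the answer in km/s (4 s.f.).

r₁ = 2440 + 166.4 = 2606.4 km = 2.6064×10⁶ m.
r₂ = 2440 + 5920 = 8360.0 km = 8.3600×10⁶ m.
Transfer ellipse a_t = (r₁ + r₂)/2 = 5.483×10⁶ m.
At r₁: circular v_c1 = √(μ/r₁) = 2907 m/s; transfer-periherm v_p = √[μ(2/r₁ − 1/a_t)] = 3590 m/s.
Δv₁ = v_p − v_c1 = 682.5 m/s.
At r₂: circular v_c2 = √(μ/r₂) = 1623 m/s; transfer-apoherm v_a = √[μ(2/r₂ − 1/a_t)] = 1119 m/s.
Δv₂ = v_c2 − v_a = 504.1 m/s.
Total Δv = Δv₁ + Δv₂ = 1187 m/s = 1.187 km/s.

Δv_total ≈ 1.187 km/s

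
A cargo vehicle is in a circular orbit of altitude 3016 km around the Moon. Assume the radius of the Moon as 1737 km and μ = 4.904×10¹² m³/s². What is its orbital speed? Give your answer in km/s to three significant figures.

v ≈ 1.02 km/s

r = 1737 + 3016 = 4753.0 km = 4.7530×10⁶ m.
For a circular orbit v = √(μ/r) = √(4.904×10¹² / 4.753×10⁶) = √(1.032×10⁶) = 1016 m/s.
That is 1.016 km/s.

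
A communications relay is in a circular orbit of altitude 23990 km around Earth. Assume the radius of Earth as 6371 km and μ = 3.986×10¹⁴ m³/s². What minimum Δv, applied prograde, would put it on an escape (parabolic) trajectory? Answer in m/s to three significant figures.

Δv ≈ 1500 m/s

r = 6371 + 23990 = 30361 km = 3.0361×10⁷ m.
Circular speed v_c = √(μ/r) = 3623 m/s.
Escape speed v_esc = √(2μ/r) = √2 × v_c = 5124 m/s.
Δv = v_esc − v_c = 1501 m/s.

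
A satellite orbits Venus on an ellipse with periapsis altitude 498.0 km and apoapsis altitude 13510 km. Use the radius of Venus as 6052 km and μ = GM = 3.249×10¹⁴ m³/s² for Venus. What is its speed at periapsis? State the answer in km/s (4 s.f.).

r_p = 6052 + 498.0 = 6550.0 km = 6.5500×10⁶ m.
r_a = 6052 + 13510 = 19562 km = 1.9562×10⁷ m.
Semi-major axis a = (r_p + r_a)/2 = 13056 km = 1.306×10⁷ m.
Vis-viva: v² = μ(2/r − 1/a) = 3.249×10¹⁴ × (3.053×10⁻⁷ − 7.659×10⁻⁸) = 7.432×10⁷ m²/s².
v = 8621 m/s = 8.621 km/s.

v ≈ 8.621 km/s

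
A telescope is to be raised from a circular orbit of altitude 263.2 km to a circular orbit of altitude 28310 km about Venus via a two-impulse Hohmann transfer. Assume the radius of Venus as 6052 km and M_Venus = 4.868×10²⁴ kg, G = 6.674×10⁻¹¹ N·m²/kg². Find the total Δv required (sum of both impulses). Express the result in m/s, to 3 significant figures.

Δv_total ≈ 3510 m/s

μ = GM = 6.674×10⁻¹¹ × 4.868×10²⁴ = 3.249×10¹⁴ m³/s².
r₁ = 6052 + 263.2 = 6315.2 km = 6.3152×10⁶ m.
r₂ = 6052 + 28310 = 34362 km = 3.4362×10⁷ m.
Transfer ellipse a_t = (r₁ + r₂)/2 = 2.034×10⁷ m.
At r₁: circular v_c1 = √(μ/r₁) = 7173 m/s; transfer-periapsis v_p = √[μ(2/r₁ − 1/a_t)] = 9323 m/s.
Δv₁ = v_p − v_c1 = 2150 m/s.
At r₂: circular v_c2 = √(μ/r₂) = 3075 m/s; transfer-apoapsis v_a = √[μ(2/r₂ − 1/a_t)] = 1713 m/s.
Δv₂ = v_c2 − v_a = 1361 m/s.
Total Δv = Δv₁ + Δv₂ = 3512 m/s.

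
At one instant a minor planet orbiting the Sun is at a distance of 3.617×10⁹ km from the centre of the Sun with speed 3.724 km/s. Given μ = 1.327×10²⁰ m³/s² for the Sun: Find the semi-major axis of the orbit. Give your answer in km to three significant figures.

r = 3.617×10¹² m.
Specific orbital energy ε = v²/2 − μ/r = (3724)²/2 − 1.327×10²⁰/3.617×10¹² = -2.975×10⁷ J/kg.
Since ε = −μ/(2a), a = −μ/(2ε) = 2.230×10¹² m = 2.2300×10⁹ km.

a ≈ 2.23×10⁹ km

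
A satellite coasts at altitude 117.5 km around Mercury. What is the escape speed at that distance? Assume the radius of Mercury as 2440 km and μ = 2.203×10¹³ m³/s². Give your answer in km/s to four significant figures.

r = 2440 + 117.5 = 2557.5 km = 2.5575×10⁶ m.
Escape speed v_esc = √(2μ/r) = √(2 × 2.203×10¹³ / 2.558×10⁶) = √(1.723×10⁷) = 4151 m/s.
= 4.151 km/s.

v_esc ≈ 4.151 km/s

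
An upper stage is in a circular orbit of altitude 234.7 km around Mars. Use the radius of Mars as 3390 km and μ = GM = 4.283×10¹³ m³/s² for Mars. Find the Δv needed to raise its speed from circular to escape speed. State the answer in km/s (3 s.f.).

r = 3390 + 234.7 = 3624.7 km = 3.6247×10⁶ m.
Circular speed v_c = √(μ/r) = 3437 m/s.
Escape speed v_esc = √(2μ/r) = √2 × v_c = 4861 m/s.
Δv = v_esc − v_c = 1424 m/s = 1.424 km/s.

Δv ≈ 1.42 km/s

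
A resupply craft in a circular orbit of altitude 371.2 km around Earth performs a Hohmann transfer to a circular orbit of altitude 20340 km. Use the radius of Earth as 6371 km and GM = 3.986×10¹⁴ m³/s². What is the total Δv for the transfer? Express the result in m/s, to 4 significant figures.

r₁ = 6371 + 371.2 = 6742.2 km = 6.7422×10⁶ m.
r₂ = 6371 + 20340 = 26711 km = 2.6711×10⁷ m.
Transfer ellipse a_t = (r₁ + r₂)/2 = 1.673×10⁷ m.
At r₁: circular v_c1 = √(μ/r₁) = 7689 m/s; transfer-perigee v_p = √[μ(2/r₁ − 1/a_t)] = 9716 m/s.
Δv₁ = v_p − v_c1 = 2028 m/s.
At r₂: circular v_c2 = √(μ/r₂) = 3863 m/s; transfer-apogee v_a = √[μ(2/r₂ − 1/a_t)] = 2453 m/s.
Δv₂ = v_c2 − v_a = 1410 m/s.
Total Δv = Δv₁ + Δv₂ = 3438 m/s.

Δv_total ≈ 3438 m/s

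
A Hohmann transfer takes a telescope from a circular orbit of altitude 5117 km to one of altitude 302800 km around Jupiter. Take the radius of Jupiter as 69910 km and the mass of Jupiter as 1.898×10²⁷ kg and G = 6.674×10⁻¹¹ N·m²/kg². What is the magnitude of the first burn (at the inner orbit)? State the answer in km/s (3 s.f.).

Δv ≈ 11.9 km/s

μ = GM = 6.674×10⁻¹¹ × 1.898×10²⁷ = 1.267×10¹⁷ m³/s².
r₁ = 69910 + 5117 = 75027 km = 7.5027×10⁷ m.
r₂ = 69910 + 302800 = 372710 km = 3.7271×10⁸ m.
Transfer ellipse a_t = (r₁ + r₂)/2 = 2.239×10⁸ m.
At r₁: circular v_c1 = √(μ/r₁) = 41090 m/s; transfer-perijove v_p = √[μ(2/r₁ − 1/a_t)] = 53020 m/s.
Δv₁ = v_p − v_c1 = 11930 m/s.
= 11.93 km/s.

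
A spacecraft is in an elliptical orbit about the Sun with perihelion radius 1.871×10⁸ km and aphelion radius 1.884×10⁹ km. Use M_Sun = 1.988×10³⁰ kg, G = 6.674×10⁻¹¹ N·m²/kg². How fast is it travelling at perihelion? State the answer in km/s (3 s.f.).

μ = GM = 6.674×10⁻¹¹ × 1.988×10³⁰ = 1.327×10²⁰ m³/s².
Semi-major axis a = (r_p + r_a)/2 = 1.0356×10⁹ km = 1.036×10¹² m.
Vis-viva: v² = μ(2/r − 1/a) = 1.327×10²⁰ × (1.069×10⁻¹¹ − 9.657×10⁻¹³) = 1.290×10⁹ m²/s².
v = 35920 m/s = 35.92 km/s.

v ≈ 35.9 km/s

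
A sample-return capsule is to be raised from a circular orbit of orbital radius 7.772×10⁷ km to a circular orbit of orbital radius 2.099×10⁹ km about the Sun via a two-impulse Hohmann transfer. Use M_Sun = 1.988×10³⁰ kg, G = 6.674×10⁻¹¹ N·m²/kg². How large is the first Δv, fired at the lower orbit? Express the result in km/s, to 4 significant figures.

μ = GM = 6.674×10⁻¹¹ × 1.988×10³⁰ = 1.327×10²⁰ m³/s².
r₁ = 7.772×10⁷ km = 7.772×10¹⁰ m.
r₂ = 2.099×10⁹ km = 2.099×10¹² m.
Transfer ellipse a_t = (r₁ + r₂)/2 = 1.088×10¹² m.
At r₁: circular v_c1 = √(μ/r₁) = 41320 m/s; transfer-perihelion v_p = √[μ(2/r₁ − 1/a_t)] = 57380 m/s.
Δv₁ = v_p − v_c1 = 16060 m/s.
= 16.06 km/s.

Δv ≈ 16.06 km/s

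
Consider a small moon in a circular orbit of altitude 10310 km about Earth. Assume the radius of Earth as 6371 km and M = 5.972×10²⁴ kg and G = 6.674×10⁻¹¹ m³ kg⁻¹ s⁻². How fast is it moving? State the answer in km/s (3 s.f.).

v ≈ 4.89 km/s

μ = GM = 6.674×10⁻¹¹ × 5.972×10²⁴ = 3.986×10¹⁴ m³/s².
r = 6371 + 10310 = 16681 km = 1.6681×10⁷ m.
For a circular orbit v = √(μ/r) = √(3.986×10¹⁴ / 1.668×10⁷) = √(2.389×10⁷) = 4888 m/s.
That is 4.888 km/s.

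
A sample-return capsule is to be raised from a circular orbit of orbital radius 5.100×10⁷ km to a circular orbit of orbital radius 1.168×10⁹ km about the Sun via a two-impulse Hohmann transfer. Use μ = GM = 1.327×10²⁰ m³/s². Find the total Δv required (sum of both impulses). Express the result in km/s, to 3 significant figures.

Δv_total ≈ 27.2 km/s

r₁ = 5.100×10⁷ km = 5.100×10¹⁰ m.
r₂ = 1.168×10⁹ km = 1.168×10¹² m.
Transfer ellipse a_t = (r₁ + r₂)/2 = 6.095×10¹¹ m.
At r₁: circular v_c1 = √(μ/r₁) = 51010 m/s; transfer-perihelion v_p = √[μ(2/r₁ − 1/a_t)] = 70610 m/s.
Δv₁ = v_p − v_c1 = 19600 m/s.
At r₂: circular v_c2 = √(μ/r₂) = 10660 m/s; transfer-aphelion v_a = √[μ(2/r₂ − 1/a_t)] = 3083 m/s.
Δv₂ = v_c2 − v_a = 7576 m/s.
Total Δv = Δv₁ + Δv₂ = 27180 m/s = 27.18 km/s.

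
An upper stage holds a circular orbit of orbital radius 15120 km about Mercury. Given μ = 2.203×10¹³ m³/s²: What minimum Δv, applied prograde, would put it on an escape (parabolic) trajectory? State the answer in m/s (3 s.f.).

Δv ≈ 500 m/s

r = 15120 km = 1.512×10⁷ m.
Circular speed v_c = √(μ/r) = 1207 m/s.
Escape speed v_esc = √(2μ/r) = √2 × v_c = 1707 m/s.
Δv = v_esc − v_c = 500.0 m/s.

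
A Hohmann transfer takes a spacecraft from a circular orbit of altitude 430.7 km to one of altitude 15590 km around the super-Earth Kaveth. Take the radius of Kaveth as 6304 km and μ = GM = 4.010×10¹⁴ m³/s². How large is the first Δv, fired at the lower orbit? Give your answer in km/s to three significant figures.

r₁ = 6304 + 430.7 = 6734.7 km = 6.7347×10⁶ m.
r₂ = 6304 + 15590 = 21894 km = 2.1894×10⁷ m.
Transfer ellipse a_t = (r₁ + r₂)/2 = 1.431×10⁷ m.
At r₁: circular v_c1 = √(μ/r₁) = 7716 m/s; transfer-periapsis v_p = √[μ(2/r₁ − 1/a_t)] = 9543 m/s.
Δv₁ = v_p − v_c1 = 1827 m/s.
= 1.827 km/s.

Δv ≈ 1.83 km/s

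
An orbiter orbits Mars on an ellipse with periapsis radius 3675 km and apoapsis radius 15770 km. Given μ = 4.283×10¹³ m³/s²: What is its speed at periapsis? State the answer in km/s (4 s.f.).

v ≈ 4.348 km/s

Semi-major axis a = (r_p + r_a)/2 = 9722.5 km = 9.722×10⁶ m.
Vis-viva: v² = μ(2/r − 1/a) = 4.283×10¹³ × (5.442×10⁻⁷ − 1.029×10⁻⁷) = 1.890×10⁷ m²/s².
v = 4348 m/s = 4.348 km/s.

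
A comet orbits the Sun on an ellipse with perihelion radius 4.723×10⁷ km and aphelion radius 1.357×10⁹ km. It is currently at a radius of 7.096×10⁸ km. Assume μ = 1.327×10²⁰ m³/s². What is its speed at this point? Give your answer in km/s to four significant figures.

v ≈ 13.60 km/s

Semi-major axis a = (r_p + r_a)/2 = 7.0212×10⁸ km = 7.021×10¹¹ m.
Vis-viva: v² = μ(2/r − 1/a) = 1.327×10²⁰ × (2.818×10⁻¹² − 1.424×10⁻¹²) = 1.850×10⁸ m²/s².
v = 13600 m/s = 13.60 km/s.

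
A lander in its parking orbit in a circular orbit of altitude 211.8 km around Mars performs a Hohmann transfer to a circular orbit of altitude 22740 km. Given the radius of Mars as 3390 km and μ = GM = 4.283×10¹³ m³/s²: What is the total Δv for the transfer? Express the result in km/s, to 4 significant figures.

Δv_total ≈ 1.774 km/s

r₁ = 3390 + 211.8 = 3601.8 km = 3.6018×10⁶ m.
r₂ = 3390 + 22740 = 26130 km = 2.6130×10⁷ m.
Transfer ellipse a_t = (r₁ + r₂)/2 = 1.487×10⁷ m.
At r₁: circular v_c1 = √(μ/r₁) = 3448 m/s; transfer-periapsis v_p = √[μ(2/r₁ − 1/a_t)] = 4572 m/s.
Δv₁ = v_p − v_c1 = 1123 m/s.
At r₂: circular v_c2 = √(μ/r₂) = 1280 m/s; transfer-apoapsis v_a = √[μ(2/r₂ − 1/a_t)] = 630.2 m/s.
Δv₂ = v_c2 − v_a = 650.1 m/s.
Total Δv = Δv₁ + Δv₂ = 1774 m/s = 1.774 km/s.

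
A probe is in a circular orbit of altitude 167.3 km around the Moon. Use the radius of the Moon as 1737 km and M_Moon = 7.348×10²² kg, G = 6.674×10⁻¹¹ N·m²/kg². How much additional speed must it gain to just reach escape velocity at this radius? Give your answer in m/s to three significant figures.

Δv ≈ 665 m/s

μ = GM = 6.674×10⁻¹¹ × 7.348×10²² = 4.904×10¹² m³/s².
r = 1737 + 167.3 = 1904.3 km = 1.9043×10⁶ m.
Circular speed v_c = √(μ/r) = 1605 m/s.
Escape speed v_esc = √(2μ/r) = √2 × v_c = 2269 m/s.
Δv = v_esc − v_c = 664.7 m/s.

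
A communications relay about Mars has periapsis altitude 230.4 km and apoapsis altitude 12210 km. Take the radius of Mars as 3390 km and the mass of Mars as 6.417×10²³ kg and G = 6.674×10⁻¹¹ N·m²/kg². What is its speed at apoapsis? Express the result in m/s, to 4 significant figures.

v ≈ 1017 m/s

μ = GM = 6.674×10⁻¹¹ × 6.417×10²³ = 4.283×10¹³ m³/s².
r_p = 3390 + 230.4 = 3620.4 km = 3.6204×10⁶ m.
r_a = 3390 + 12210 = 15600 km = 1.5600×10⁷ m.
Semi-major axis a = (r_p + r_a)/2 = 9610.2 km = 9.610×10⁶ m.
Vis-viva: v² = μ(2/r − 1/a) = 4.283×10¹³ × (1.282×10⁻⁷ − 1.041×10⁻⁷) = 1.034×10⁶ m²/s².
v = 1017 m/s.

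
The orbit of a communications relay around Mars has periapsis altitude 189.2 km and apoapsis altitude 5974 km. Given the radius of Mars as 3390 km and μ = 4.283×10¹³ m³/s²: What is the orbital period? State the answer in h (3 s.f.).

T ≈ 4.39 h

r_p = 3390 + 189.2 = 3579.2 km = 3.5792×10⁶ m.
r_a = 3390 + 5974 = 9364.0 km = 9.3640×10⁶ m.
Semi-major axis a = (r_p + r_a)/2 = (3579.2 + 9364.0)/2 = 6471.6 km = 6.472×10⁶ m.
By Kepler's third law T = 2π√(a³/μ) = 2π × 2.516×10³ = 1.581×10⁴ s.
= 4.391 h.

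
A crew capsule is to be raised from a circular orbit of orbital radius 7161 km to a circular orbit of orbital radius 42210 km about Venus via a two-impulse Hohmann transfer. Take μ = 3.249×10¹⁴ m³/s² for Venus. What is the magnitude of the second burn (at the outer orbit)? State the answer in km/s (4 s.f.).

r₁ = 7161 km = 7.161×10⁶ m.
r₂ = 42210 km = 4.221×10⁷ m.
Transfer ellipse a_t = (r₁ + r₂)/2 = 2.469×10⁷ m.
At r₁: circular v_c1 = √(μ/r₁) = 6736 m/s; transfer-periapsis v_p = √[μ(2/r₁ − 1/a_t)] = 8808 m/s.
At r₂: circular v_c2 = √(μ/r₂) = 2774 m/s; transfer-apoapsis v_a = √[μ(2/r₂ − 1/a_t)] = 1494 m/s.
Δv₂ = v_c2 − v_a = 1280 m/s.
= 1.280 km/s.

Δv ≈ 1.280 km/s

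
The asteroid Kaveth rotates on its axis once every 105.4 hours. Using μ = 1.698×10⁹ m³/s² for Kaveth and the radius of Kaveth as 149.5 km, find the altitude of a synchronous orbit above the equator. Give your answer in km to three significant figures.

T = 105.4 hours = 3.794×10⁵ s.
A synchronous orbit has period T, so by Kepler's third law a = (μT²/4π²)^(1/3).
μT²/4π² = 1.698×10⁹ × (3.794×10⁵)² / 39.48 = 6.192×10¹⁸ m³.
a = 1.836×10⁶ m = 1836.3 km.
Altitude h = a − R = 1836.3 − 149.5 = 1686.8 km.

h_sync ≈ 1690 km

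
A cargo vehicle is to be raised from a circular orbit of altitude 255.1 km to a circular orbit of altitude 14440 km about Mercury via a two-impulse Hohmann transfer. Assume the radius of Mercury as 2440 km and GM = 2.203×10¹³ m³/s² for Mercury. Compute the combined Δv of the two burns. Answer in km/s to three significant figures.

Δv_total ≈ 1.44 km/s

r₁ = 2440 + 255.1 = 2695.1 km = 2.6951×10⁶ m.
r₂ = 2440 + 14440 = 16880 km = 1.6880×10⁷ m.
Transfer ellipse a_t = (r₁ + r₂)/2 = 9.788×10⁶ m.
At r₁: circular v_c1 = √(μ/r₁) = 2859 m/s; transfer-periherm v_p = √[μ(2/r₁ − 1/a_t)] = 3755 m/s.
Δv₁ = v_p − v_c1 = 895.6 m/s.
At r₂: circular v_c2 = √(μ/r₂) = 1142 m/s; transfer-apoherm v_a = √[μ(2/r₂ − 1/a_t)] = 599.5 m/s.
Δv₂ = v_c2 − v_a = 542.9 m/s.
Total Δv = Δv₁ + Δv₂ = 1439 m/s = 1.439 km/s.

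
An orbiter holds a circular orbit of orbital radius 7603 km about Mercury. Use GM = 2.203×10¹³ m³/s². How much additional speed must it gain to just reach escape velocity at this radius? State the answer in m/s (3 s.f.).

r = 7603 km = 7.603×10⁶ m.
Circular speed v_c = √(μ/r) = 1702 m/s.
Escape speed v_esc = √(2μ/r) = √2 × v_c = 2407 m/s.
Δv = v_esc − v_c = 705.1 m/s.

Δv ≈ 705 m/s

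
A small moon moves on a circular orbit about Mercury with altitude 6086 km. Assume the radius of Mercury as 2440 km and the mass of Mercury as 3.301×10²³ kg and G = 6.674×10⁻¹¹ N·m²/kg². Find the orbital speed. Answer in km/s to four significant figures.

μ = GM = 6.674×10⁻¹¹ × 3.301×10²³ = 2.203×10¹³ m³/s².
r = 2440 + 6086 = 8526.0 km = 8.5260×10⁶ m.
For a circular orbit v = √(μ/r) = √(2.203×10¹³ / 8.526×10⁶) = √(2.584×10⁶) = 1607 m/s.
That is 1.607 km/s.

v ≈ 1.607 km/s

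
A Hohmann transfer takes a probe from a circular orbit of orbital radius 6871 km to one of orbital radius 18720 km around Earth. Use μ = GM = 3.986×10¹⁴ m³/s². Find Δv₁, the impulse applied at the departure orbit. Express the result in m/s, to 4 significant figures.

r₁ = 6871 km = 6.871×10⁶ m.
r₂ = 18720 km = 1.872×10⁷ m.
Transfer ellipse a_t = (r₁ + r₂)/2 = 1.280×10⁷ m.
At r₁: circular v_c1 = √(μ/r₁) = 7617 m/s; transfer-perigee v_p = √[μ(2/r₁ − 1/a_t)] = 9213 m/s.
Δv₁ = v_p − v_c1 = 1596 m/s.

Δv ≈ 1596 m/s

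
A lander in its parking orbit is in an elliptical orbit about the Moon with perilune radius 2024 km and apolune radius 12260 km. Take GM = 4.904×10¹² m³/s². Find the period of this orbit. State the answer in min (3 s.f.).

T ≈ 903 min

Semi-major axis a = (r_p + r_a)/2 = (2024.0 + 12260)/2 = 7142.0 km = 7.142×10⁶ m.
By Kepler's third law T = 2π√(a³/μ) = 2π × 8.619×10³ = 5.415×10⁴ s.
= 902.6 min.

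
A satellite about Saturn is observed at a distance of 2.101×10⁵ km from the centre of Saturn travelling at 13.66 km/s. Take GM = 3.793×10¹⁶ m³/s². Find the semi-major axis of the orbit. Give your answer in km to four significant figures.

r = 2.101×10⁸ m.
Specific orbital energy ε = v²/2 − μ/r = (13660)²/2 − 3.793×10¹⁶/2.101×10⁸ = -8.724×10⁷ J/kg.
Since ε = −μ/(2a), a = −μ/(2ε) = 2.174×10⁸ m = 2.1740×10⁵ km.

a ≈ 2.174×10⁵ km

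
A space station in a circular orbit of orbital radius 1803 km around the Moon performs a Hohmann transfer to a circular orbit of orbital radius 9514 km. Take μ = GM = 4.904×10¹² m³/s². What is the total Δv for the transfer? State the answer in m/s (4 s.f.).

Δv_total ≈ 802.0 m/s

r₁ = 1803 km = 1.803×10⁶ m.
r₂ = 9514 km = 9.514×10⁶ m.
Transfer ellipse a_t = (r₁ + r₂)/2 = 5.658×10⁶ m.
At r₁: circular v_c1 = √(μ/r₁) = 1649 m/s; transfer-perilune v_p = √[μ(2/r₁ − 1/a_t)] = 2138 m/s.
Δv₁ = v_p − v_c1 = 489.3 m/s.
At r₂: circular v_c2 = √(μ/r₂) = 717.9 m/s; transfer-apolune v_a = √[μ(2/r₂ − 1/a_t)] = 405.3 m/s.
Δv₂ = v_c2 − v_a = 312.7 m/s.
Total Δv = Δv₁ + Δv₂ = 802.0 m/s.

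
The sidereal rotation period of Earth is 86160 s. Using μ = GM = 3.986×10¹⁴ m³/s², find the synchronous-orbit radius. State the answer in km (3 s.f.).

A synchronous orbit has period T, so by Kepler's third law a = (μT²/4π²)^(1/3).
μT²/4π² = 3.986×10¹⁴ × (8.616×10⁴)² / 39.48 = 7.495×10²² m³.
a = 4.216×10⁷ m = 42163 km.

r_sync ≈ 42200 km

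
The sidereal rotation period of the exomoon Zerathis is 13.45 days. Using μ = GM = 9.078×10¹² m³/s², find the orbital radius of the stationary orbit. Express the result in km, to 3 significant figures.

T = 13.45 days = 1.162×10⁶ s.
A synchronous orbit has period T, so by Kepler's third law a = (μT²/4π²)^(1/3).
μT²/4π² = 9.078×10¹² × (1.162×10⁶)² / 39.48 = 3.105×10²³ m³.
a = 6.772×10⁷ m = 67717 km.

r_sync ≈ 67700 km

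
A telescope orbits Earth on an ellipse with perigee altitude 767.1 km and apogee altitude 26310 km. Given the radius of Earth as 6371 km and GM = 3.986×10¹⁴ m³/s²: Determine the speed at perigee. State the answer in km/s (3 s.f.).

v ≈ 9.57 km/s

r_p = 6371 + 767.1 = 7138.1 km = 7.1381×10⁶ m.
r_a = 6371 + 26310 = 32681 km = 3.2681×10⁷ m.
Semi-major axis a = (r_p + r_a)/2 = 19910 km = 1.991×10⁷ m.
Vis-viva: v² = μ(2/r − 1/a) = 3.986×10¹⁴ × (2.802×10⁻⁷ − 5.023×10⁻⁸) = 9.166×10⁷ m²/s².
v = 9574 m/s = 9.574 km/s.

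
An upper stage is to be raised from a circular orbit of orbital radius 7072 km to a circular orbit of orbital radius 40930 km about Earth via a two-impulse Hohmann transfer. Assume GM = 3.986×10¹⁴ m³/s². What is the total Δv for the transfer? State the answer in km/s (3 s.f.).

r₁ = 7072 km = 7.072×10⁶ m.
r₂ = 40930 km = 4.093×10⁷ m.
Transfer ellipse a_t = (r₁ + r₂)/2 = 2.400×10⁷ m.
At r₁: circular v_c1 = √(μ/r₁) = 7508 m/s; transfer-perigee v_p = √[μ(2/r₁ − 1/a_t)] = 9804 m/s.
Δv₁ = v_p − v_c1 = 2296 m/s.
At r₂: circular v_c2 = √(μ/r₂) = 3121 m/s; transfer-apogee v_a = √[μ(2/r₂ − 1/a_t)] = 1694 m/s.
Δv₂ = v_c2 − v_a = 1427 m/s.
Total Δv = Δv₁ + Δv₂ = 3723 m/s = 3.723 km/s.

Δv_total ≈ 3.72 km/s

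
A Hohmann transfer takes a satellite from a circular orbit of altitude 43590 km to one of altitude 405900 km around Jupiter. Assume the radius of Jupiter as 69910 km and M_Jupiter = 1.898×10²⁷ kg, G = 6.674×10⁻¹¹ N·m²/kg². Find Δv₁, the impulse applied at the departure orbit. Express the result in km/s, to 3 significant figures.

μ = GM = 6.674×10⁻¹¹ × 1.898×10²⁷ = 1.267×10¹⁷ m³/s².
r₁ = 69910 + 43590 = 113500 km = 1.1350×10⁸ m.
r₂ = 69910 + 405900 = 475810 km = 4.7581×10⁸ m.
Transfer ellipse a_t = (r₁ + r₂)/2 = 2.947×10⁸ m.
At r₁: circular v_c1 = √(μ/r₁) = 33410 m/s; transfer-perijove v_p = √[μ(2/r₁ − 1/a_t)] = 42450 m/s.
Δv₁ = v_p − v_c1 = 9045 m/s.
= 9.045 km/s.

Δv ≈ 9.05 km/s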